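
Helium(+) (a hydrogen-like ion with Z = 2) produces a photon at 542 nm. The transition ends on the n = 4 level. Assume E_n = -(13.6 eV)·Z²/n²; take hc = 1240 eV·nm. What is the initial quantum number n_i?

n_i = 7

The photon energy is ΔE = hc/λ = 1240 / 542 = 2.288 eV.
With Z = 2, ΔE = 54.40 × (1/n_f² − 1/n_i²), so 1/n_f² − 1/n_i² = 0.04206.
With n_f = 4: 1/n_i² = 1/16 − 0.04206 = 0.02044, so n_i ≈ 6.99.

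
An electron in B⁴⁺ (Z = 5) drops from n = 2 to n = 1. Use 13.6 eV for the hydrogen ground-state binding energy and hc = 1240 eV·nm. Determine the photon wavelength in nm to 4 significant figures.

For Z = 5 the level energies scale as Z², so the effective Rydberg energy is 13.6 × 25 = 340.0 eV.
ΔE = 340.0 × (1/1² − 1/2²) = 340.0 × 0.7500 = 255.0 eV.
λ = hc/ΔE = 1240 / 255.0 = 4.863 nm.

4.863 nm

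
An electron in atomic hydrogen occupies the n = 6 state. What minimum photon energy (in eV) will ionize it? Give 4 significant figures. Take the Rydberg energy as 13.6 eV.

E_6 = −13.60/36 = −0.3778 eV, so ionization (to E = 0) requires 0.3778 eV.

0.3778 eV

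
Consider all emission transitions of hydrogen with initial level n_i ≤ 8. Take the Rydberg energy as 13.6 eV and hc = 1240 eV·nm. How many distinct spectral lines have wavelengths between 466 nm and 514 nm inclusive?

Enumerate all n_i → n_f pairs with 1 ≤ n_f < n_i ≤ 8 and compute λ = 1240 / [13.6·1·(1/n_f² − 1/n_i²)].
Lines falling in [466, 514] nm: 4→2 (486.3 nm).

1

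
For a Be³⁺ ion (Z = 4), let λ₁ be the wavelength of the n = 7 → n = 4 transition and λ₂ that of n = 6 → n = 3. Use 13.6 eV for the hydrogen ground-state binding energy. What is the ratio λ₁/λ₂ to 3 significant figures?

1.98

λ ∝ 1/ΔE ∝ 1/(1/n_f² − 1/n_i²), and the Z² and hc factors cancel in the ratio.
λ₁/λ₂ = (1/3² − 1/6²)/(1/4² − 1/7²) = 0.08333/0.04209 = 1.98.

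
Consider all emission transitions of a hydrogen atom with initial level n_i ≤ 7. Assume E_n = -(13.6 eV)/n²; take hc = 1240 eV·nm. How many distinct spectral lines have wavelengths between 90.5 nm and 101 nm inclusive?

4

Enumerate all n_i → n_f pairs with 1 ≤ n_f < n_i ≤ 7 and compute λ = 1240 / [13.6·1·(1/n_f² − 1/n_i²)].
Lines falling in [90.5, 101] nm: 7→1 (93.08 nm), 6→1 (93.78 nm), 5→1 (94.98 nm), 4→1 (97.25 nm).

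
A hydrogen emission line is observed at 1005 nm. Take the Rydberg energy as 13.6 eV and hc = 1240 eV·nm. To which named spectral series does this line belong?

ΔE = 1240/1005 = 1.234 eV.
This matches 13.6 × (1/3² − 1/7²), so n_f = 3: the Paschen series.

Paschen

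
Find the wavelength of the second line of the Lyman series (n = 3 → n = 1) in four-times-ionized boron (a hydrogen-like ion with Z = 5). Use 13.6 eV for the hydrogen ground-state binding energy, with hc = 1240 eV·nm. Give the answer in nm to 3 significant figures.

4.10 nm

The Lyman series terminates on n_f = 1; the second line has n_i = 1+2 = 3.
ΔE = 340.0 × (1/1² − 1/3²) = 302.2 eV.
λ = 1240 / 302.2 = 4.10 nm.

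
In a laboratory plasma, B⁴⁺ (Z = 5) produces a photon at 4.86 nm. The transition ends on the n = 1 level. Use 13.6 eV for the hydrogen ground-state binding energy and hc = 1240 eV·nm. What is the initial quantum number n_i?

The photon energy is ΔE = hc/λ = 1240 / 4.86 = 255.1 eV.
With Z = 5, ΔE = 340.0 × (1/n_f² − 1/n_i²), so 1/n_f² − 1/n_i² = 0.7504.
With n_f = 1: 1/n_i² = 1/1 − 0.7504 = 0.2496, so n_i ≈ 2.00.

n_i = 2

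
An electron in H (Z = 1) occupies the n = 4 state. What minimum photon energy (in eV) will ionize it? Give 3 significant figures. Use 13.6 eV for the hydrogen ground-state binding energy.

E_4 = −13.60/16 = −0.850 eV, so ionization (to E = 0) requires 0.850 eV.

0.850 eV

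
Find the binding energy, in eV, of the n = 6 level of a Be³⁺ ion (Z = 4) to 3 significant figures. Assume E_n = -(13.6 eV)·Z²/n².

E_n = −13.6 Z²/n² = −217.6/n² eV for Z = 4.
E_6 = −217.6/36 = −6.04 eV, so ionization (to E = 0) requires 6.04 eV.

6.04 eV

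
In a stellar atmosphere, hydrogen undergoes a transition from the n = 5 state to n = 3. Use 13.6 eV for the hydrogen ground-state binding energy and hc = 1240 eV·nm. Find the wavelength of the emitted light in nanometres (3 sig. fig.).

1280 nm

ΔE = 13.60 × (1/3² − 1/5²) = 13.60 × 0.07111 = 0.9671 eV.
λ = hc/ΔE = 1240 / 0.9671 = 1280 nm.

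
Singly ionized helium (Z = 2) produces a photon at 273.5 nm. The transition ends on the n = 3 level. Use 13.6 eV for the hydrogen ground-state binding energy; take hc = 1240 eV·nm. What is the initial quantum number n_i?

The photon energy is ΔE = hc/λ = 1240 / 273.5 = 4.534 eV.
With Z = 2, ΔE = 54.40 × (1/n_f² − 1/n_i²), so 1/n_f² − 1/n_i² = 0.08334.
With n_f = 3: 1/n_i² = 1/9 − 0.08334 = 0.02777, so n_i ≈ 6.00.

n_i = 6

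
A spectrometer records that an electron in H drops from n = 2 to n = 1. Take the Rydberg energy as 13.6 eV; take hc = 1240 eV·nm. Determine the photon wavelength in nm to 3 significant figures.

122 nm

ΔE = 13.60 × (1/1² − 1/2²) = 13.60 × 0.7500 = 10.20 eV.
λ = hc/ΔE = 1240 / 10.20 = 122 nm.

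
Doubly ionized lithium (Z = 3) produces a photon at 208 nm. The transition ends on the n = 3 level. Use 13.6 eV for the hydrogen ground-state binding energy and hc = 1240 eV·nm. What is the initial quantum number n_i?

The photon energy is ΔE = hc/λ = 1240 / 208 = 5.962 eV.
With Z = 3, ΔE = 122.4 × (1/n_f² − 1/n_i²), so 1/n_f² − 1/n_i² = 0.04871.
With n_f = 3: 1/n_i² = 1/9 − 0.04871 = 0.06241, so n_i ≈ 4.00.

n_i = 4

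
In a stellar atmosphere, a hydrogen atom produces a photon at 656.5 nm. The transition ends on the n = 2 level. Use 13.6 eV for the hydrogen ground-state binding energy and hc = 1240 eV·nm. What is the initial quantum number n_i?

The photon energy is ΔE = hc/λ = 1240 / 656.5 = 1.889 eV.
With Z = 1, ΔE = 13.60 × (1/n_f² − 1/n_i²), so 1/n_f² − 1/n_i² = 0.1389.
With n_f = 2: 1/n_i² = 1/4 − 0.1389 = 0.1111, so n_i ≈ 3.00.

n_i = 3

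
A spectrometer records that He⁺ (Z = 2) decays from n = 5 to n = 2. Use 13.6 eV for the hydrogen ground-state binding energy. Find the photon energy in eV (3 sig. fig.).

The Bohr energies scale as Z², so for Z = 2: E_n = −54.40/n² eV.
E_5 = −54.40/25 = −2.176 eV and E_2 = −54.40/4 = −13.60 eV.
The photon energy is |E_5 − E_2| = 11.4 eV.

11.4 eV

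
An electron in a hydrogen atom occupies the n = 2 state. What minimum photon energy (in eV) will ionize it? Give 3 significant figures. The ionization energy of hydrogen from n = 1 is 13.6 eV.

3.40 eV

E_2 = −13.60/4 = −3.40 eV, so ionization (to E = 0) requires 3.40 eV.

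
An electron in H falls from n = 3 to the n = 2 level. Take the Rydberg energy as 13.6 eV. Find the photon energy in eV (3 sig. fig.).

1.89 eV

E_3 = −13.60/9 = −1.511 eV and E_2 = −13.60/4 = −3.400 eV.
The photon energy is |E_3 − E_2| = 1.89 eV.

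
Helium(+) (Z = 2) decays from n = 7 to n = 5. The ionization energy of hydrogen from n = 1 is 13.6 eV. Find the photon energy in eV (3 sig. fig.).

1.07 eV

The Bohr energies scale as Z², so for Z = 2: E_n = −54.40/n² eV.
E_7 = −54.40/49 = −1.110 eV and E_5 = −54.40/25 = −2.176 eV.
The photon energy is |E_7 − E_5| = 1.07 eV.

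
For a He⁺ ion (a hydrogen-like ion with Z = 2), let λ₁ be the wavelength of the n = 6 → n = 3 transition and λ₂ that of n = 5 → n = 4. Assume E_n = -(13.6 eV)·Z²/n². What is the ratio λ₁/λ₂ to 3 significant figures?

0.270

λ ∝ 1/ΔE ∝ 1/(1/n_f² − 1/n_i²), and the Z² and hc factors cancel in the ratio.
λ₁/λ₂ = (1/4² − 1/5²)/(1/3² − 1/6²) = 0.02250/0.08333 = 0.270.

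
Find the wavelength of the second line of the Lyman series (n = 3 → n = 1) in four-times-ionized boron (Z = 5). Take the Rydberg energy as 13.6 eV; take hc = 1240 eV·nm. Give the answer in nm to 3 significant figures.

4.10 nm

The Lyman series terminates on n_f = 1; the second line has n_i = 1+2 = 3.
ΔE = 340.0 × (1/1² − 1/3²) = 302.2 eV.
λ = 1240 / 302.2 = 4.10 nm.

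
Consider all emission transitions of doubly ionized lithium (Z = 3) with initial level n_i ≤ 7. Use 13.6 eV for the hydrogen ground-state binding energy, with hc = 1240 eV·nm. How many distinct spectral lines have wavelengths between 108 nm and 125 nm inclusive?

2

Enumerate all n_i → n_f pairs with 1 ≤ n_f < n_i ≤ 7 and compute λ = 1240 / [13.6·9·(1/n_f² − 1/n_i²)].
Lines falling in [108, 125] nm: 7→3 (111.7 nm), 6→3 (121.6 nm).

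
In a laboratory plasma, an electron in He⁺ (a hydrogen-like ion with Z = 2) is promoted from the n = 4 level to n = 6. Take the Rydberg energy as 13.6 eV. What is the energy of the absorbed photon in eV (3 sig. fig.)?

1.89 eV

The Bohr energies scale as Z², so for Z = 2: E_n = −54.40/n² eV.
E_6 = −54.40/36 = −1.511 eV and E_4 = −54.40/16 = −3.400 eV.
The photon energy is |E_6 − E_4| = 1.89 eV.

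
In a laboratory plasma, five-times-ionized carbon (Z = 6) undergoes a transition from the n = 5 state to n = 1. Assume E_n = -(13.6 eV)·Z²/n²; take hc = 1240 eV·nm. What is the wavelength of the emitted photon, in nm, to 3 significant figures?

2.64 nm

For Z = 6 the level energies scale as Z², so the effective Rydberg energy is 13.6 × 36 = 489.6 eV.
ΔE = 489.6 × (1/1² − 1/5²) = 489.6 × 0.9600 = 470.0 eV.
λ = hc/ΔE = 1240 / 470.0 = 2.64 nm.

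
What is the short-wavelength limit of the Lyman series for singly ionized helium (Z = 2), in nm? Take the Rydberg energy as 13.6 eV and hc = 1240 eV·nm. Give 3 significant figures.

The Lyman series has lower level n_f = 1; the series limit corresponds to n_i → ∞.
ΔE_max = 13.6 × 4 / 1² = 54.40 eV.
λ_min = 1240 / 54.40 = 22.8 nm.

22.8 nm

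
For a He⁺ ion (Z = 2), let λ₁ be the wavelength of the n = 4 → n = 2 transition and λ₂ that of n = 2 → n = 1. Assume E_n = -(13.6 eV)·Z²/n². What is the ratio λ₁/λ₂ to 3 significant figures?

4.00

λ ∝ 1/ΔE ∝ 1/(1/n_f² − 1/n_i²), and the Z² and hc factors cancel in the ratio.
λ₁/λ₂ = (1/1² − 1/2²)/(1/2² − 1/4²) = 0.7500/0.1875 = 4.00.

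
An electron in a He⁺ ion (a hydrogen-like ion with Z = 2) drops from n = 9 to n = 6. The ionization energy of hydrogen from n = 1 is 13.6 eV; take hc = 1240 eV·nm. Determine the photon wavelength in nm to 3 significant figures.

For Z = 2 the level energies scale as Z², so the effective Rydberg energy is 13.6 × 4 = 54.40 eV.
ΔE = 54.40 × (1/6² − 1/9²) = 54.40 × 0.01543 = 0.8395 eV.
λ = hc/ΔE = 1240 / 0.8395 = 1480 nm.

1480 nm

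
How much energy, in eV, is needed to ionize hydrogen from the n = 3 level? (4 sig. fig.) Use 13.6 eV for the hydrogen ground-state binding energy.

E_3 = −13.60/9 = −1.511 eV, so ionization (to E = 0) requires 1.511 eV.

1.511 eV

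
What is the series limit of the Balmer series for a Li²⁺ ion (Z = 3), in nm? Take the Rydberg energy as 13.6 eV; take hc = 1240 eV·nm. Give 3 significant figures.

The Balmer series has lower level n_f = 2; the series limit corresponds to n_i → ∞.
ΔE_max = 13.6 × 9 / 2² = 30.60 eV.
λ_min = 1240 / 30.60 = 40.5 nm.

40.5 nm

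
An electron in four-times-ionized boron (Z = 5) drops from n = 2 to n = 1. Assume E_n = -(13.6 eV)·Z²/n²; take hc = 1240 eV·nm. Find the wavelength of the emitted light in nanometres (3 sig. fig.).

4.86 nm

For Z = 5 the level energies scale as Z², so the effective Rydberg energy is 13.6 × 25 = 340.0 eV.
ΔE = 340.0 × (1/1² − 1/2²) = 340.0 × 0.7500 = 255.0 eV.
λ = hc/ΔE = 1240 / 255.0 = 4.86 nm.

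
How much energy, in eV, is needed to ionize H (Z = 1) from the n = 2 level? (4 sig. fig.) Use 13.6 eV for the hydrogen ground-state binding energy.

3.400 eV

E_2 = −13.60/4 = −3.400 eV, so ionization (to E = 0) requires 3.400 eV.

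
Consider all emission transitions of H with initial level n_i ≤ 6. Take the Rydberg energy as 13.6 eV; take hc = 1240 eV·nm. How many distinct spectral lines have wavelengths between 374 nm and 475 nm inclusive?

Enumerate all n_i → n_f pairs with 1 ≤ n_f < n_i ≤ 6 and compute λ = 1240 / [13.6·1·(1/n_f² − 1/n_i²)].
Lines falling in [374, 475] nm: 6→2 (410.3 nm), 5→2 (434.2 nm).

2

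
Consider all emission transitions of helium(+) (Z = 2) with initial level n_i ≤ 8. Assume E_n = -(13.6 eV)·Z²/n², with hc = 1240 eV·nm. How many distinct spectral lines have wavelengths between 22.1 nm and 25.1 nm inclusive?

5

Enumerate all n_i → n_f pairs with 1 ≤ n_f < n_i ≤ 8 and compute λ = 1240 / [13.6·4·(1/n_f² − 1/n_i²)].
Lines falling in [22.1, 25.1] nm: 8→1 (23.16 nm), 7→1 (23.27 nm), 6→1 (23.45 nm), 5→1 (23.74 nm), 4→1 (24.31 nm).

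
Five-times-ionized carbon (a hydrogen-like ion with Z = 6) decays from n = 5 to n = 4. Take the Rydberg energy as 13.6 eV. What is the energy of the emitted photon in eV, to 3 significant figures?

11.0 eV

The Bohr energies scale as Z², so for Z = 6: E_n = −489.6/n² eV.
E_5 = −489.6/25 = −19.58 eV and E_4 = −489.6/16 = −30.60 eV.
The photon energy is |E_5 − E_4| = 11.0 eV.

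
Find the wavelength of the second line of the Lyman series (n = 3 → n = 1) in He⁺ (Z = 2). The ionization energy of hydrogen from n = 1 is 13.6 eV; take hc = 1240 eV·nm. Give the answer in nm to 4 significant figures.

The Lyman series terminates on n_f = 1; the second line has n_i = 1+2 = 3.
ΔE = 54.40 × (1/1² − 1/3²) = 48.36 eV.
λ = 1240 / 48.36 = 25.64 nm.

25.64 nm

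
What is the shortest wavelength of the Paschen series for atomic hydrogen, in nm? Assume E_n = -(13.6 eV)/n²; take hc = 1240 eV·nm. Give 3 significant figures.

The Paschen series has lower level n_f = 3; the series limit corresponds to n_i → ∞.
ΔE_max = 13.6 × 1 / 3² = 1.511 eV.
λ_min = 1240 / 1.511 = 821 nm.

821 nm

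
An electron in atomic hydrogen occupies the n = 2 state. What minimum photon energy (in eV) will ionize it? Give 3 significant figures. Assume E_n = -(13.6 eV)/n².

3.40 eV

E_2 = −13.60/4 = −3.40 eV, so ionization (to E = 0) requires 3.40 eV.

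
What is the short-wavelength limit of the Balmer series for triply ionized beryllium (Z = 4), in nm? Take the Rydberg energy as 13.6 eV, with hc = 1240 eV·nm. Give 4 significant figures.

22.79 nm

The Balmer series has lower level n_f = 2; the series limit corresponds to n_i → ∞.
ΔE_max = 13.6 × 16 / 2² = 54.40 eV.
λ_min = 1240 / 54.40 = 22.79 nm.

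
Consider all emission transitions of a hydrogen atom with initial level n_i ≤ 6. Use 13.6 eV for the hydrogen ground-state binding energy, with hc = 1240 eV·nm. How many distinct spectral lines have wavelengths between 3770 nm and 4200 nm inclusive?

1

Enumerate all n_i → n_f pairs with 1 ≤ n_f < n_i ≤ 6 and compute λ = 1240 / [13.6·1·(1/n_f² − 1/n_i²)].
Lines falling in [3770, 4200] nm: 5→4 (4052 nm).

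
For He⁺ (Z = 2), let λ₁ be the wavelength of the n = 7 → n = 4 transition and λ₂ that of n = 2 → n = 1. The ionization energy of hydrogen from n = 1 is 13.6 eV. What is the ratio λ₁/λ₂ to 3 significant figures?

17.8

λ ∝ 1/ΔE ∝ 1/(1/n_f² − 1/n_i²), and the Z² and hc factors cancel in the ratio.
λ₁/λ₂ = (1/1² − 1/2²)/(1/4² − 1/7²) = 0.7500/0.04209 = 17.8.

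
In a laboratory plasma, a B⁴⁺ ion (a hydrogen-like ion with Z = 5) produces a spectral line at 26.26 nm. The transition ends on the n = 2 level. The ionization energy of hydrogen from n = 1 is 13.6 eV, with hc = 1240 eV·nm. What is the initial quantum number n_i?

n_i = 3

The photon energy is ΔE = hc/λ = 1240 / 26.26 = 47.22 eV.
With Z = 5, ΔE = 340.0 × (1/n_f² − 1/n_i²), so 1/n_f² − 1/n_i² = 0.1389.
With n_f = 2: 1/n_i² = 1/4 − 0.1389 = 0.1111, so n_i ≈ 3.00.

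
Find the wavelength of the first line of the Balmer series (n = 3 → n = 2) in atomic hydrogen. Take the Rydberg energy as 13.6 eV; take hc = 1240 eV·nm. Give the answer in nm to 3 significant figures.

656 nm

The Balmer series terminates on n_f = 2; the first line has n_i = 2+1 = 3.
ΔE = 13.60 × (1/2² − 1/3²) = 1.889 eV.
λ = 1240 / 1.889 = 656 nm.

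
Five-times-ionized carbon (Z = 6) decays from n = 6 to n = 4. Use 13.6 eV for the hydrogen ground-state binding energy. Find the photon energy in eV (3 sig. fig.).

The Bohr energies scale as Z², so for Z = 6: E_n = −489.6/n² eV.
E_6 = −489.6/36 = −13.60 eV and E_4 = −489.6/16 = −30.60 eV.
The photon energy is |E_6 − E_4| = 17.0 eV.

17.0 eV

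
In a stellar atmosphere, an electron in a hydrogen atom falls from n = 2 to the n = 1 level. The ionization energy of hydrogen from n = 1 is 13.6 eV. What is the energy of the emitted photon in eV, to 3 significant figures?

10.2 eV

E_2 = −13.60/4 = −3.400 eV and E_1 = −13.60/1 = −13.60 eV.
The photon energy is |E_2 − E_1| = 10.2 eV.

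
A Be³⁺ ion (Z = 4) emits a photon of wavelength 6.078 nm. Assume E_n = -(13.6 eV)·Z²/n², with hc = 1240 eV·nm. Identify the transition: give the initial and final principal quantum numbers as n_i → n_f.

n_i = 4, n_f = 1

The photon energy is ΔE = hc/λ = 1240 / 6.078 = 204.0 eV.
With Z = 4, ΔE = 217.6 × (1/n_f² − 1/n_i²), so 1/n_f² − 1/n_i² = 0.9376.
Trying n_f = 1 gives 1/n_i² = 0.06243, i.e. n_i ≈ 4; this pair matches.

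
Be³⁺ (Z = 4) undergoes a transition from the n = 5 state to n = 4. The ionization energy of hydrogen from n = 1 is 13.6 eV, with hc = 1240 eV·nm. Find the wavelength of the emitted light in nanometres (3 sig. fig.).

253 nm

For Z = 4 the level energies scale as Z², so the effective Rydberg energy is 13.6 × 16 = 217.6 eV.
ΔE = 217.6 × (1/4² − 1/5²) = 217.6 × 0.02250 = 4.896 eV.
λ = hc/ΔE = 1240 / 4.896 = 253 nm.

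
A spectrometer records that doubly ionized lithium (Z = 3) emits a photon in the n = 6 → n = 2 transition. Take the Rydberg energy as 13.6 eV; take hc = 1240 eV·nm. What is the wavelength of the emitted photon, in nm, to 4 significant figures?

For Z = 3 the level energies scale as Z², so the effective Rydberg energy is 13.6 × 9 = 122.4 eV.
ΔE = 122.4 × (1/2² − 1/6²) = 122.4 × 0.2222 = 27.20 eV.
λ = hc/ΔE = 1240 / 27.20 = 45.59 nm.

45.59 nm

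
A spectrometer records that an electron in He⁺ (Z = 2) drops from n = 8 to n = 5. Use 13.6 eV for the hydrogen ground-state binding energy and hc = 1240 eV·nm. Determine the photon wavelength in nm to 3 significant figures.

935 nm

For Z = 2 the level energies scale as Z², so the effective Rydberg energy is 13.6 × 4 = 54.40 eV.
ΔE = 54.40 × (1/5² − 1/8²) = 54.40 × 0.02438 = 1.326 eV.
λ = hc/ΔE = 1240 / 1.326 = 935 nm.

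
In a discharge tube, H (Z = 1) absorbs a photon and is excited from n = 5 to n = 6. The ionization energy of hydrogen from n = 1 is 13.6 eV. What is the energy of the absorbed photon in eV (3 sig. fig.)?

E_6 = −13.60/36 = −0.3778 eV and E_5 = −13.60/25 = −0.5440 eV.
The photon energy is |E_6 − E_5| = 0.166 eV.

0.166 eV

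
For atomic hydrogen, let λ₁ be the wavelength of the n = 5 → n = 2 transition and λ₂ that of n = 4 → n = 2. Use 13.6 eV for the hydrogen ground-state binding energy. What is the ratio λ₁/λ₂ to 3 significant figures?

0.893

λ ∝ 1/ΔE ∝ 1/(1/n_f² − 1/n_i²), and the Z² and hc factors cancel in the ratio.
λ₁/λ₂ = (1/2² − 1/4²)/(1/2² − 1/5²) = 0.1875/0.2100 = 0.893.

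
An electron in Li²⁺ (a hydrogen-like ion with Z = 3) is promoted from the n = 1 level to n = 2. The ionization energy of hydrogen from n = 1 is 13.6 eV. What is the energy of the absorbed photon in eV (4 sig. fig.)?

91.80 eV

The Bohr energies scale as Z², so for Z = 3: E_n = −122.4/n² eV.
E_2 = −122.4/4 = −30.60 eV and E_1 = −122.4/1 = −122.4 eV.
The photon energy is |E_2 − E_1| = 91.80 eV.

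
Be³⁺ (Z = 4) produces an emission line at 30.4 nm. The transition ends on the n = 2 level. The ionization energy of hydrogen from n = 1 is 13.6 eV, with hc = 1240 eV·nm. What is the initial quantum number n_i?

n_i = 4

The photon energy is ΔE = hc/λ = 1240 / 30.4 = 40.79 eV.
With Z = 4, ΔE = 217.6 × (1/n_f² − 1/n_i²), so 1/n_f² − 1/n_i² = 0.1875.
With n_f = 2: 1/n_i² = 1/4 − 0.1875 = 0.06255, so n_i ≈ 4.00.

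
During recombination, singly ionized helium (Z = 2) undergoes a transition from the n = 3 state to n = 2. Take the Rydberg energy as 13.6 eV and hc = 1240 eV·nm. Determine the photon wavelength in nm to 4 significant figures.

164.1 nm

For Z = 2 the level energies scale as Z², so the effective Rydberg energy is 13.6 × 4 = 54.40 eV.
ΔE = 54.40 × (1/2² − 1/3²) = 54.40 × 0.1389 = 7.556 eV.
λ = hc/ΔE = 1240 / 7.556 = 164.1 nm.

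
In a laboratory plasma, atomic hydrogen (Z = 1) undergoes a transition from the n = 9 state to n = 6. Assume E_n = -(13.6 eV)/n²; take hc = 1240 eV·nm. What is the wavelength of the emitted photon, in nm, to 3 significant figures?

ΔE = 13.60 × (1/6² − 1/9²) = 13.60 × 0.01543 = 0.2099 eV.
λ = hc/ΔE = 1240 / 0.2099 = 5910 nm.

5910 nm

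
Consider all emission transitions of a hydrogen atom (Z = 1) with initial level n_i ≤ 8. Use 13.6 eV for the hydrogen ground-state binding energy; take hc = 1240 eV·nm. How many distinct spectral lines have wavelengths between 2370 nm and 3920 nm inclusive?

Enumerate all n_i → n_f pairs with 1 ≤ n_f < n_i ≤ 8 and compute λ = 1240 / [13.6·1·(1/n_f² − 1/n_i²)].
Lines falling in [2370, 3920] nm: 6→4 (2626 nm), 8→5 (3741 nm).

2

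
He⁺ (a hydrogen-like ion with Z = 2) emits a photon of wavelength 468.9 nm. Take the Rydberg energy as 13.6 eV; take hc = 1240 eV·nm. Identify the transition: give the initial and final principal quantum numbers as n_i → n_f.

The photon energy is ΔE = hc/λ = 1240 / 468.9 = 2.644 eV.
With Z = 2, ΔE = 54.40 × (1/n_f² − 1/n_i²), so 1/n_f² − 1/n_i² = 0.04861.
Trying n_f = 3 gives 1/n_i² = 0.06250, i.e. n_i ≈ 4; this pair matches.

n_i = 4, n_f = 3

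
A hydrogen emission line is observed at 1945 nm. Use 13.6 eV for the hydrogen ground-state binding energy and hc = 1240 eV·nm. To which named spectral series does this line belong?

ΔE = 1240/1945 = 0.6375 eV.
This matches 13.6 × (1/4² − 1/8²), so n_f = 4: the Brackett series.

Brackett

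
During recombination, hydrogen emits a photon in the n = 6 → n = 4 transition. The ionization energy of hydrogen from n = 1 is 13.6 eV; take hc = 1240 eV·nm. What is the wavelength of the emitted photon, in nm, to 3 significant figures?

2630 nm

ΔE = 13.60 × (1/4² − 1/6²) = 13.60 × 0.03472 = 0.4722 eV.
λ = hc/ΔE = 1240 / 0.4722 = 2630 nm.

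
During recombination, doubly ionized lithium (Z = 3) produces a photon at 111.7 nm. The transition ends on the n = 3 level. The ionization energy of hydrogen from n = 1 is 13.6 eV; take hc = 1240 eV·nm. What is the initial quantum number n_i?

The photon energy is ΔE = hc/λ = 1240 / 111.7 = 11.10 eV.
With Z = 3, ΔE = 122.4 × (1/n_f² − 1/n_i²), so 1/n_f² − 1/n_i² = 0.09070.
With n_f = 3: 1/n_i² = 1/9 − 0.09070 = 0.02042, so n_i ≈ 7.00.

n_i = 7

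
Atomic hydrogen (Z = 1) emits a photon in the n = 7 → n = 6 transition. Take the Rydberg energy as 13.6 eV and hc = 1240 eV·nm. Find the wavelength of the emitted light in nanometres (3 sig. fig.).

ΔE = 13.60 × (1/6² − 1/7²) = 13.60 × 0.007370 = 0.1002 eV.
λ = hc/ΔE = 1240 / 0.1002 = 12400 nm.

12400 nm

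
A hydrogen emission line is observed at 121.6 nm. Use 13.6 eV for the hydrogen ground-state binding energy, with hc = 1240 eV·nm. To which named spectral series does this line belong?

Lyman

ΔE = 1240/121.6 = 10.20 eV.
This matches 13.6 × (1/1² − 1/2²), so n_f = 1: the Lyman series.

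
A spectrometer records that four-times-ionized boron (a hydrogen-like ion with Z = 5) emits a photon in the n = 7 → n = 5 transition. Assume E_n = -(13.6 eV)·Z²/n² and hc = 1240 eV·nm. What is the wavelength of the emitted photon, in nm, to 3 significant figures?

For Z = 5 the level energies scale as Z², so the effective Rydberg energy is 13.6 × 25 = 340.0 eV.
ΔE = 340.0 × (1/5² − 1/7²) = 340.0 × 0.01959 = 6.661 eV.
λ = hc/ΔE = 1240 / 6.661 = 186 nm.

186 nm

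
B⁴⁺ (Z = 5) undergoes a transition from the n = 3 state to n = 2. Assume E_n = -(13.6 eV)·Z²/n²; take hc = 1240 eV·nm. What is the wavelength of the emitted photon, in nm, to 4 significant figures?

For Z = 5 the level energies scale as Z², so the effective Rydberg energy is 13.6 × 25 = 340.0 eV.
ΔE = 340.0 × (1/2² − 1/3²) = 340.0 × 0.1389 = 47.22 eV.
λ = hc/ΔE = 1240 / 47.22 = 26.26 nm.

26.26 nm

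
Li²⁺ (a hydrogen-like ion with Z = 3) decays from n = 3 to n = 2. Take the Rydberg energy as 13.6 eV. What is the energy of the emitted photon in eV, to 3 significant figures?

The Bohr energies scale as Z², so for Z = 3: E_n = −122.4/n² eV.
E_3 = −122.4/9 = −13.60 eV and E_2 = −122.4/4 = −30.60 eV.
The photon energy is |E_3 − E_2| = 17.0 eV.

17.0 eV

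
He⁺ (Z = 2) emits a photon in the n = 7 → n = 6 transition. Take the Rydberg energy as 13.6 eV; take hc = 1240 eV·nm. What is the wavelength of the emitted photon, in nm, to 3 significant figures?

3090 nm

For Z = 2 the level energies scale as Z², so the effective Rydberg energy is 13.6 × 4 = 54.40 eV.
ΔE = 54.40 × (1/6² − 1/7²) = 54.40 × 0.007370 = 0.4009 eV.
λ = hc/ΔE = 1240 / 0.4009 = 3090 nm.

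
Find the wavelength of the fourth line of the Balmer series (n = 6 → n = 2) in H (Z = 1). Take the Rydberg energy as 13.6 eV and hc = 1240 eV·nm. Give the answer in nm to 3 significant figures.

The Balmer series terminates on n_f = 2; the fourth line has n_i = 2+4 = 6.
ΔE = 13.60 × (1/2² − 1/6²) = 3.022 eV.
λ = 1240 / 3.022 = 410 nm.

410 nm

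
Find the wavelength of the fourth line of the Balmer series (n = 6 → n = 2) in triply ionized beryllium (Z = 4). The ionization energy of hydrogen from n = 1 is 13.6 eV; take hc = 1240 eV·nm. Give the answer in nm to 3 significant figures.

The Balmer series terminates on n_f = 2; the fourth line has n_i = 2+4 = 6.
ΔE = 217.6 × (1/2² − 1/6²) = 48.36 eV.
λ = 1240 / 48.36 = 25.6 nm.

25.6 nm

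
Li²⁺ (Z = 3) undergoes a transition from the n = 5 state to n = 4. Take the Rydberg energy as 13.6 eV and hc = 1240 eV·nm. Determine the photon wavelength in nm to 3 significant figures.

For Z = 3 the level energies scale as Z², so the effective Rydberg energy is 13.6 × 9 = 122.4 eV.
ΔE = 122.4 × (1/4² − 1/5²) = 122.4 × 0.02250 = 2.754 eV.
λ = hc/ΔE = 1240 / 2.754 = 450 nm.

450 nm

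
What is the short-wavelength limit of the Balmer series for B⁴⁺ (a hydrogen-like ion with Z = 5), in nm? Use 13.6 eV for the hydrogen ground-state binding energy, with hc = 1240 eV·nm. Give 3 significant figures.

The Balmer series has lower level n_f = 2; the series limit corresponds to n_i → ∞.
ΔE_max = 13.6 × 25 / 2² = 85.00 eV.
λ_min = 1240 / 85.00 = 14.6 nm.

14.6 nm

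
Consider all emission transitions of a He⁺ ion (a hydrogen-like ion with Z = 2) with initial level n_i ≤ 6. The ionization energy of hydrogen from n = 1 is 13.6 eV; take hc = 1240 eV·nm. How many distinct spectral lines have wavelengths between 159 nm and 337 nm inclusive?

3

Enumerate all n_i → n_f pairs with 1 ≤ n_f < n_i ≤ 6 and compute λ = 1240 / [13.6·4·(1/n_f² − 1/n_i²)].
Lines falling in [159, 337] nm: 3→2 (164.1 nm), 6→3 (273.5 nm), 5→3 (320.5 nm).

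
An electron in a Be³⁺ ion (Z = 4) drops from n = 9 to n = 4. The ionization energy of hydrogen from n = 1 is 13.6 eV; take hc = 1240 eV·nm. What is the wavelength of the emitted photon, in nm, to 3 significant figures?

114 nm

For Z = 4 the level energies scale as Z², so the effective Rydberg energy is 13.6 × 16 = 217.6 eV.
ΔE = 217.6 × (1/4² − 1/9²) = 217.6 × 0.05015 = 10.91 eV.
λ = hc/ΔE = 1240 / 10.91 = 114 nm.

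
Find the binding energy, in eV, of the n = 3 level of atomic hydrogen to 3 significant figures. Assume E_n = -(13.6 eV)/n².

1.51 eV

E_3 = −13.60/9 = −1.51 eV, so ionization (to E = 0) requires 1.51 eV.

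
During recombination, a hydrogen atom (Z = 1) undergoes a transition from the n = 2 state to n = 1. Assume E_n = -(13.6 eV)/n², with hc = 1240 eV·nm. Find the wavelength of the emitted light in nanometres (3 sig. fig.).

ΔE = 13.60 × (1/1² − 1/2²) = 13.60 × 0.7500 = 10.20 eV.
λ = hc/ΔE = 1240 / 10.20 = 122 nm.

122 nm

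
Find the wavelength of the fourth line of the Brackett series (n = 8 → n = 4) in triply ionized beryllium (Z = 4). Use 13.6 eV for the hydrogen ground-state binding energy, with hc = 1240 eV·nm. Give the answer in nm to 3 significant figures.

The Brackett series terminates on n_f = 4; the fourth line has n_i = 4+4 = 8.
ΔE = 217.6 × (1/4² − 1/8²) = 10.20 eV.
λ = 1240 / 10.20 = 122 nm.

122 nm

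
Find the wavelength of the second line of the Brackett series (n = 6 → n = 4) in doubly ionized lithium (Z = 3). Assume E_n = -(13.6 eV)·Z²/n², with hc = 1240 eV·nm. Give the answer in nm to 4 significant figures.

291.8 nm

The Brackett series terminates on n_f = 4; the second line has n_i = 4+2 = 6.
ΔE = 122.4 × (1/4² − 1/6²) = 4.250 eV.
λ = 1240 / 4.250 = 291.8 nm.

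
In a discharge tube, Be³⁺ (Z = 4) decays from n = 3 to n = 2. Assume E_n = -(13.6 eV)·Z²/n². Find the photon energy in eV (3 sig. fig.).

The Bohr energies scale as Z², so for Z = 4: E_n = −217.6/n² eV.
E_3 = −217.6/9 = −24.18 eV and E_2 = −217.6/4 = −54.40 eV.
The photon energy is |E_3 − E_2| = 30.2 eV.

30.2 eV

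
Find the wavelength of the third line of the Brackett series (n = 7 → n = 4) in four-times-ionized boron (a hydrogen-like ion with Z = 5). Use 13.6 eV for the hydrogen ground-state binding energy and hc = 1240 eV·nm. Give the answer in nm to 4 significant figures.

86.65 nm

The Brackett series terminates on n_f = 4; the third line has n_i = 4+3 = 7.
ΔE = 340.0 × (1/4² − 1/7²) = 14.31 eV.
λ = 1240 / 14.31 = 86.65 nm.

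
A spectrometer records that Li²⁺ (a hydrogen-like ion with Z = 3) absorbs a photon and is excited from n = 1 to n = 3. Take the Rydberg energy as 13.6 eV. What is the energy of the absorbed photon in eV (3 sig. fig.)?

109 eV

The Bohr energies scale as Z², so for Z = 3: E_n = −122.4/n² eV.
E_3 = −122.4/9 = −13.60 eV and E_1 = −122.4/1 = −122.4 eV.
The photon energy is |E_3 − E_1| = 109 eV.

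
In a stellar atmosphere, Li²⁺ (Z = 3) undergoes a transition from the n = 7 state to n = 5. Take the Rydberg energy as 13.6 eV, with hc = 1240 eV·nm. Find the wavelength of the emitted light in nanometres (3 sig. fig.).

For Z = 3 the level energies scale as Z², so the effective Rydberg energy is 13.6 × 9 = 122.4 eV.
ΔE = 122.4 × (1/5² − 1/7²) = 122.4 × 0.01959 = 2.398 eV.
λ = hc/ΔE = 1240 / 2.398 = 517 nm.

517 nm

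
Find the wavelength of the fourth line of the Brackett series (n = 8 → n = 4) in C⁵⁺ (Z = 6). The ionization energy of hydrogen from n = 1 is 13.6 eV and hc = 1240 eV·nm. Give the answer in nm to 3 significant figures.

The Brackett series terminates on n_f = 4; the fourth line has n_i = 4+4 = 8.
ΔE = 489.6 × (1/4² − 1/8²) = 22.95 eV.
λ = 1240 / 22.95 = 54.0 nm.

54.0 nm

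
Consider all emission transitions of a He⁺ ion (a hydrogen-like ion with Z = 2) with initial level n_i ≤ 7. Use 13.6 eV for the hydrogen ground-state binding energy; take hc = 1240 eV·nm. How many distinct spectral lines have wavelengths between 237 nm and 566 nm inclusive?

5

Enumerate all n_i → n_f pairs with 1 ≤ n_f < n_i ≤ 7 and compute λ = 1240 / [13.6·4·(1/n_f² − 1/n_i²)].
Lines falling in [237, 566] nm: 7→3 (251.3 nm), 6→3 (273.5 nm), 5→3 (320.5 nm), 4→3 (468.9 nm), 7→4 (541.5 nm).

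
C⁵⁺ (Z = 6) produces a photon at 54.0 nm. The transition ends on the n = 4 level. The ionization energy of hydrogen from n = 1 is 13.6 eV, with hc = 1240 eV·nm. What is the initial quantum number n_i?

n_i = 8

The photon energy is ΔE = hc/λ = 1240 / 54.0 = 22.96 eV.
With Z = 6, ΔE = 489.6 × (1/n_f² − 1/n_i²), so 1/n_f² − 1/n_i² = 0.04690.
With n_f = 4: 1/n_i² = 1/16 − 0.04690 = 0.01560, so n_i ≈ 8.01.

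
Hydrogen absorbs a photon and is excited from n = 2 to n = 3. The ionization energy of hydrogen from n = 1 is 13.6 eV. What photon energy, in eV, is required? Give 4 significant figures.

E_3 = −13.60/9 = −1.511 eV and E_2 = −13.60/4 = −3.400 eV.
The photon energy is |E_3 − E_2| = 1.889 eV.

1.889 eV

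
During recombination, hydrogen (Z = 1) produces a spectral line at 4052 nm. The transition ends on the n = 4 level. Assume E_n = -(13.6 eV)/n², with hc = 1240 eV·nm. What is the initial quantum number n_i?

The photon energy is ΔE = hc/λ = 1240 / 4052 = 0.3060 eV.
With Z = 1, ΔE = 13.60 × (1/n_f² − 1/n_i²), so 1/n_f² − 1/n_i² = 0.02250.
With n_f = 4: 1/n_i² = 1/16 − 0.02250 = 0.04000, so n_i ≈ 5.00.

n_i = 5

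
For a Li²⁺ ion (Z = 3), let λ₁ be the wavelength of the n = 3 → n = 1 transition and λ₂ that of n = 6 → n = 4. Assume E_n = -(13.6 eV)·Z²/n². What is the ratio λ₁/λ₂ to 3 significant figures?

0.0391

λ ∝ 1/ΔE ∝ 1/(1/n_f² − 1/n_i²), and the Z² and hc factors cancel in the ratio.
λ₁/λ₂ = (1/4² − 1/6²)/(1/1² − 1/3²) = 0.03472/0.8889 = 0.0391.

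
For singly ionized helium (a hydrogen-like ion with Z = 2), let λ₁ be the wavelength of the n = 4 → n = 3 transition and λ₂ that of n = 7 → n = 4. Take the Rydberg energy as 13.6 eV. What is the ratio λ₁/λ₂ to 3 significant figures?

0.866

λ ∝ 1/ΔE ∝ 1/(1/n_f² − 1/n_i²), and the Z² and hc factors cancel in the ratio.
λ₁/λ₂ = (1/4² − 1/7²)/(1/3² − 1/4²) = 0.04209/0.04861 = 0.866.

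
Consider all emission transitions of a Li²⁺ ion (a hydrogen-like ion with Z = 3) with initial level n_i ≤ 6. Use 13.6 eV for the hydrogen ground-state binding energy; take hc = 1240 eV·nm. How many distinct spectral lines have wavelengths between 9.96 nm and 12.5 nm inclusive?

4

Enumerate all n_i → n_f pairs with 1 ≤ n_f < n_i ≤ 6 and compute λ = 1240 / [13.6·9·(1/n_f² − 1/n_i²)].
Lines falling in [9.96, 12.5] nm: 6→1 (10.42 nm), 5→1 (10.55 nm), 4→1 (10.81 nm), 3→1 (11.40 nm).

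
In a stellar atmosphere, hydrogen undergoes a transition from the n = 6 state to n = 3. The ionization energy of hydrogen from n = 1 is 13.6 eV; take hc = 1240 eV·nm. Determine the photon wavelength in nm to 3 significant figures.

ΔE = 13.60 × (1/3² − 1/6²) = 13.60 × 0.08333 = 1.133 eV.
λ = hc/ΔE = 1240 / 1.133 = 1090 nm.
This line belongs to the Paschen series.

1090 nm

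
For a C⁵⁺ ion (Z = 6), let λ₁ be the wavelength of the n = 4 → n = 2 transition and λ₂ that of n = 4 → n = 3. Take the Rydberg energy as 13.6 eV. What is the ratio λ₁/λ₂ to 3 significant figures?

λ ∝ 1/ΔE ∝ 1/(1/n_f² − 1/n_i²), and the Z² and hc factors cancel in the ratio.
λ₁/λ₂ = (1/3² − 1/4²)/(1/2² − 1/4²) = 0.04861/0.1875 = 0.259.

0.259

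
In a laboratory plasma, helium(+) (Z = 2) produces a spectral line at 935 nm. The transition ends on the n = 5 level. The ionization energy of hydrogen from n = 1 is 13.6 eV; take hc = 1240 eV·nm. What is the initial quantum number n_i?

The photon energy is ΔE = hc/λ = 1240 / 935 = 1.326 eV.
With Z = 2, ΔE = 54.40 × (1/n_f² − 1/n_i²), so 1/n_f² − 1/n_i² = 0.02438.
With n_f = 5: 1/n_i² = 1/25 − 0.02438 = 0.01562, so n_i ≈ 8.00.

n_i = 8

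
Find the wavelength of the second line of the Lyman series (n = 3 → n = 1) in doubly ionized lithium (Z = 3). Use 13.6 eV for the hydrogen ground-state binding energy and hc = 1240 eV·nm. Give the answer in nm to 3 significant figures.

The Lyman series terminates on n_f = 1; the second line has n_i = 1+2 = 3.
ΔE = 122.4 × (1/1² − 1/3²) = 108.8 eV.
λ = 1240 / 108.8 = 11.4 nm.

11.4 nm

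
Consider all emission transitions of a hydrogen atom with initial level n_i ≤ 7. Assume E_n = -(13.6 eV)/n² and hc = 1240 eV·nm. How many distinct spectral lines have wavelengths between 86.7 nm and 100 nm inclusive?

Enumerate all n_i → n_f pairs with 1 ≤ n_f < n_i ≤ 7 and compute λ = 1240 / [13.6·1·(1/n_f² − 1/n_i²)].
Lines falling in [86.7, 100] nm: 7→1 (93.08 nm), 6→1 (93.78 nm), 5→1 (94.98 nm), 4→1 (97.25 nm).

4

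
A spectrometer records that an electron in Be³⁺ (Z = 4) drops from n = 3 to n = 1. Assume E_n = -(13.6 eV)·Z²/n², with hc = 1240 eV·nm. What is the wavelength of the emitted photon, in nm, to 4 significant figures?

6.411 nm

For Z = 4 the level energies scale as Z², so the effective Rydberg energy is 13.6 × 16 = 217.6 eV.
ΔE = 217.6 × (1/1² − 1/3²) = 217.6 × 0.8889 = 193.4 eV.
λ = hc/ΔE = 1240 / 193.4 = 6.411 nm.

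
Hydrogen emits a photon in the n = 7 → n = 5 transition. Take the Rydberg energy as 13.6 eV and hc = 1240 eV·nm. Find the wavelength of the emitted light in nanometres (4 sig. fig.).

4654 nm

ΔE = 13.60 × (1/5² − 1/7²) = 13.60 × 0.01959 = 0.2664 eV.
λ = hc/ΔE = 1240 / 0.2664 = 4654 nm.
This line belongs to the Pfund series.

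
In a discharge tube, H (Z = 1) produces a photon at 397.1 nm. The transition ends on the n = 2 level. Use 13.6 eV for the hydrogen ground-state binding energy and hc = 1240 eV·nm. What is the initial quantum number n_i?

n_i = 7

The photon energy is ΔE = hc/λ = 1240 / 397.1 = 3.123 eV.
With Z = 1, ΔE = 13.60 × (1/n_f² − 1/n_i²), so 1/n_f² − 1/n_i² = 0.2296.
With n_f = 2: 1/n_i² = 1/4 − 0.2296 = 0.02039, so n_i ≈ 7.00.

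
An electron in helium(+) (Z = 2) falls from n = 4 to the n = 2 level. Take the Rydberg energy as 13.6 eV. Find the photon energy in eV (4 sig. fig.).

The Bohr energies scale as Z², so for Z = 2: E_n = −54.40/n² eV.
E_4 = −54.40/16 = −3.400 eV and E_2 = −54.40/4 = −13.60 eV.
The photon energy is |E_4 − E_2| = 10.20 eV.

10.20 eV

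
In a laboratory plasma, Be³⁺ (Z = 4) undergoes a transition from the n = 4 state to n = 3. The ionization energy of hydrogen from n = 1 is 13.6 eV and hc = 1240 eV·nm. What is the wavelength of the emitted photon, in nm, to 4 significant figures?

117.2 nm

For Z = 4 the level energies scale as Z², so the effective Rydberg energy is 13.6 × 16 = 217.6 eV.
ΔE = 217.6 × (1/3² − 1/4²) = 217.6 × 0.04861 = 10.58 eV.
λ = hc/ΔE = 1240 / 10.58 = 117.2 nm.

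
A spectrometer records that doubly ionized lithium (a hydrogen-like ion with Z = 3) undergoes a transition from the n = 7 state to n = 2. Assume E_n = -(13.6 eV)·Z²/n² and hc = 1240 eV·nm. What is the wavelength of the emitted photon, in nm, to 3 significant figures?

44.1 nm

For Z = 3 the level energies scale as Z², so the effective Rydberg energy is 13.6 × 9 = 122.4 eV.
ΔE = 122.4 × (1/2² − 1/7²) = 122.4 × 0.2296 = 28.10 eV.
λ = hc/ΔE = 1240 / 28.10 = 44.1 nm.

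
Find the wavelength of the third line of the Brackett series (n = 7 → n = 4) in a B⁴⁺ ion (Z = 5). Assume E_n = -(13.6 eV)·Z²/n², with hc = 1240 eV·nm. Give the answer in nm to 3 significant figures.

The Brackett series terminates on n_f = 4; the third line has n_i = 4+3 = 7.
ΔE = 340.0 × (1/4² − 1/7²) = 14.31 eV.
λ = 1240 / 14.31 = 86.6 nm.

86.6 nm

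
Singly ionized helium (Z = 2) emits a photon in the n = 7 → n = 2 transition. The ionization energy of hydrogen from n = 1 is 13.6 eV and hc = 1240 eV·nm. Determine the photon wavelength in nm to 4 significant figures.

For Z = 2 the level energies scale as Z², so the effective Rydberg energy is 13.6 × 4 = 54.40 eV.
ΔE = 54.40 × (1/2² − 1/7²) = 54.40 × 0.2296 = 12.49 eV.
λ = hc/ΔE = 1240 / 12.49 = 99.28 nm.

99.28 nm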